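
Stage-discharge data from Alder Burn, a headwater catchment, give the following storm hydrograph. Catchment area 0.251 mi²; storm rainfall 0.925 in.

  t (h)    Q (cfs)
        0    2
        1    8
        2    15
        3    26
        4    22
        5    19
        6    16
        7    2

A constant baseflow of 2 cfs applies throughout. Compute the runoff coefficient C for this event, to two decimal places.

ΣQ_DR = 94.00 cfs; V = ΣQ_DR·Δt = 3.384 × 10^5 ft³.
Runoff depth d = V / A = 0.5803 in.
C = d / P = 0.5803 / 0.925 = 0.63.

C ≈ 0.63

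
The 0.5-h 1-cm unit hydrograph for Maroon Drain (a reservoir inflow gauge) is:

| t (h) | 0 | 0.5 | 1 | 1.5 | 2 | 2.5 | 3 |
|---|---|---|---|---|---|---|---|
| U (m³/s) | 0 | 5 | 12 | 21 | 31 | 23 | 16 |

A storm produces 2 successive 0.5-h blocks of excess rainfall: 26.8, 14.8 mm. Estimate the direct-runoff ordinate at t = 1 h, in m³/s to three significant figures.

Q ≈ 39.6 m³/s

By discrete convolution, Q_j = Σ (P_i / 10 mm) · U_{j−i}.
At t = 1 h (j=2): Q = (26.8/10)·12 + (14.8/10)·5 = 39.6 m³/s.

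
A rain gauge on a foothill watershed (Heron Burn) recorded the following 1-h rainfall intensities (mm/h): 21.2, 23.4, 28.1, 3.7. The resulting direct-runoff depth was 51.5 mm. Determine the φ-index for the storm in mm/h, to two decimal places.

φ ≈ 7.07 mm/h

Only the 3 blocks with intensity above φ contribute runoff: 21.2, 23.4, 28.1 mm/h.
Σ(I−φ)·Δt = d  ⇒  (21.2+23.4+28.1 − 3φ)·1 = 51.5
φ = (72.70 − 51.5/1) / 3 = 7.07 mm/h.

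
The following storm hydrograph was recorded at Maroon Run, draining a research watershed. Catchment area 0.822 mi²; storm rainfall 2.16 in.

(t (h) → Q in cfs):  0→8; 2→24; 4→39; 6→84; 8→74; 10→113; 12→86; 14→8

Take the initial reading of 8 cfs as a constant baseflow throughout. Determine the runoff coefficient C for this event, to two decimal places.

C ≈ 0.65

ΣQ_DR = 372.0 cfs; V = ΣQ_DR·Δt = 2.678 × 10^6 ft³.
Runoff depth d = V / A = 1.403 in.
C = d / P = 1.403 / 2.16 = 0.65.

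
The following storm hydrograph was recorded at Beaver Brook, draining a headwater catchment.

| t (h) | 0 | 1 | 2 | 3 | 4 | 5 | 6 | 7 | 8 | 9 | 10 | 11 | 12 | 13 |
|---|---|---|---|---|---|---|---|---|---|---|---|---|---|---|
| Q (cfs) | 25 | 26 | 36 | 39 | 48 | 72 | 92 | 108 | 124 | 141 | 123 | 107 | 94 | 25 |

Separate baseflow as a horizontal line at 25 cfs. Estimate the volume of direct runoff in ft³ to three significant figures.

Direct-runoff ordinates (Q − Q_b): 0.0, 1.0, 11.0, 14.0, 23.0, 47.0, 67.0, 83.0, 99.0, 116.0, 98.0, 82.0, 69.0, 0.0 cfs.
ΣQ_DR = 710.0 cfs.
With Δt = 1 h = 3600 s, V = ΣQ_DR · Δt = 710.0 × 3600 = 2.56 × 10^6 ft³.

V ≈ 2.56 × 10^6 ft³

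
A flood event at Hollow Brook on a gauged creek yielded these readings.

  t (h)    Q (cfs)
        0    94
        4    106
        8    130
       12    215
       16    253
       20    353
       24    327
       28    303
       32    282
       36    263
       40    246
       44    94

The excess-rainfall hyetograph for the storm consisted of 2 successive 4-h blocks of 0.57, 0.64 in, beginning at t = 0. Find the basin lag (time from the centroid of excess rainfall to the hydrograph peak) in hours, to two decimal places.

Centroid of excess rainfall: t_c = Σ P_i·t̄_i / ΣP_i = 4.1157 h (block centres at 2, 6 h).
Hydrograph peak occurs at t = 20 h, so basin lag t_L = 20 − 4.1157 = 15.88 h.

t_L ≈ 15.88 h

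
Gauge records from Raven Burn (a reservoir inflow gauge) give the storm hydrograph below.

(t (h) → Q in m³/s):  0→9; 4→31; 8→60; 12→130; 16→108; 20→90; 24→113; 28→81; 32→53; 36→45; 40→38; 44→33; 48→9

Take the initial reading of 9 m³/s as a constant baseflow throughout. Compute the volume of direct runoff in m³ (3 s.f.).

Direct-runoff ordinates (Q − Q_b): 0.0, 22.0, 51.0, 121.0, 99.0, 81.0, 104.0, 72.0, 44.0, 36.0, 29.0, 24.0, 0.0 m³/s.
ΣQ_DR = 683.0 m³/s.
With Δt = 4 h = 14400 s, V = ΣQ_DR · Δt = 683.0 × 14400 = 9.84 × 10^6 m³.

V ≈ 9.84 × 10^6 m³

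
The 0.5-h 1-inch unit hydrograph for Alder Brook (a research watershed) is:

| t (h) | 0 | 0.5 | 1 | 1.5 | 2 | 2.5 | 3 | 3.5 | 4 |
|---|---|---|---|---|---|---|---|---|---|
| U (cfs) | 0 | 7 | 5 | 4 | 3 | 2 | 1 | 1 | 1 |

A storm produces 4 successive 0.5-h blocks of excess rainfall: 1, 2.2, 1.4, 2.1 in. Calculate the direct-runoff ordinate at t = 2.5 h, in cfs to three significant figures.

By discrete convolution, Q_j = Σ (P_i / 1 in) · U_{j−i}.
At t = 2.5 h (j=5): Q = (1/1)·2 + (2.2/1)·3 + (1.4/1)·4 + (2.1/1)·5 = 24.7 cfs.

Q ≈ 24.7 cfs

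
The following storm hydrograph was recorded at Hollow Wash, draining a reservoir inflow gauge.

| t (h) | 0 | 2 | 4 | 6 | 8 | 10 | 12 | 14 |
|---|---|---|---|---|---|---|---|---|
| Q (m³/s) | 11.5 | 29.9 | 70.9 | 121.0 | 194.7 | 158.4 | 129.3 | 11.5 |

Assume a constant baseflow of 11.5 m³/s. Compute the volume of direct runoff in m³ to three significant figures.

V ≈ 4.57 × 10^6 m³

Direct-runoff ordinates (Q − Q_b): 0.0, 18.4, 59.4, 109.5, 183.2, 146.9, 117.8, 0.0 m³/s.
ΣQ_DR = 635.2 m³/s.
With Δt = 2 h = 7200 s, V = ΣQ_DR · Δt = 635.2 × 7200 = 4.57 × 10^6 m³.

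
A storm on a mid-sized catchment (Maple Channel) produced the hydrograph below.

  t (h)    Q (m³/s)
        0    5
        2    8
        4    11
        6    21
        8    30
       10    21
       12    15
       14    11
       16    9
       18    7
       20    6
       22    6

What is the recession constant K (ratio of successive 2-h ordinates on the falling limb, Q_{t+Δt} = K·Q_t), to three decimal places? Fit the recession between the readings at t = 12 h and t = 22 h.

Using the recession-limb readings at t = 12 h and t = 22 h: Q falls from 15 to 6 m³/s over 5 intervals.
K = (Q₂/Q₁)^(1/5) = (6/15)^(1/5) = 0.833.

K ≈ 0.833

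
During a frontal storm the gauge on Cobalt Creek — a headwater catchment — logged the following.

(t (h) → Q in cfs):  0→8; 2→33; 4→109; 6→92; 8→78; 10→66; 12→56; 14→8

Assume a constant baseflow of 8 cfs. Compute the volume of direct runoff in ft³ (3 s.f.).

Direct-runoff ordinates (Q − Q_b): 0.0, 25.0, 101.0, 84.0, 70.0, 58.0, 48.0, 0.0 cfs.
ΣQ_DR = 386.0 cfs.
With Δt = 2 h = 7200 s, V = ΣQ_DR · Δt = 386.0 × 7200 = 2.78 × 10^6 ft³.

V ≈ 2.78 × 10^6 ft³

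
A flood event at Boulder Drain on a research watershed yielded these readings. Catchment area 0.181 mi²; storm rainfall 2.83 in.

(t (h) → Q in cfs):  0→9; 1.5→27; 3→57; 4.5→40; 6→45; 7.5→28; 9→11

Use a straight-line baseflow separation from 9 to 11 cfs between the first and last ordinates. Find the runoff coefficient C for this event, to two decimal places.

C ≈ 0.67

ΣQ_DR = 147.0 cfs; V = ΣQ_DR·Δt = 7.938 × 10^5 ft³.
Runoff depth d = V / A = 1.888 in.
C = d / P = 1.888 / 2.83 = 0.67.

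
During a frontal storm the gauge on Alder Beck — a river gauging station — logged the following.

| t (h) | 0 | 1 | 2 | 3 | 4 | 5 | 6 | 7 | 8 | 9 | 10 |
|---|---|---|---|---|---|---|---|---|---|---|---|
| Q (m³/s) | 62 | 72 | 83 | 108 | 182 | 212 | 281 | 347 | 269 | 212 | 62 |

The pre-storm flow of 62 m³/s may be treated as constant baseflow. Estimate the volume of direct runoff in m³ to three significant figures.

Direct-runoff ordinates (Q − Q_b): 0.0, 10.0, 21.0, 46.0, 120.0, 150.0, 219.0, 285.0, 207.0, 150.0, 0.0 m³/s.
ΣQ_DR = 1208 m³/s.
With Δt = 1 h = 3600 s, V = ΣQ_DR · Δt = 1208 × 3600 = 4.35 × 10^6 m³.

V ≈ 4.35 × 10^6 m³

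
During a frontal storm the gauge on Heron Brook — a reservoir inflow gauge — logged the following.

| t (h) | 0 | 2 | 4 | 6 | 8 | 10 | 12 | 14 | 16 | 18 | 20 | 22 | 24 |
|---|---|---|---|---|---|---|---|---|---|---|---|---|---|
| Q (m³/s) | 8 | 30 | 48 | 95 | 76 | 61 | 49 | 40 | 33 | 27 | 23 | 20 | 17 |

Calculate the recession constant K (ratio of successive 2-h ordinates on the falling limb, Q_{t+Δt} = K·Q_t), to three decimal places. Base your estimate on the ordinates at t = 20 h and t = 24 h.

Using the recession-limb readings at t = 20 h and t = 24 h: Q falls from 23 to 17 m³/s over 2 intervals.
K = (Q₂/Q₁)^(1/2) = (17/23)^(1/2) = 0.860.

K ≈ 0.860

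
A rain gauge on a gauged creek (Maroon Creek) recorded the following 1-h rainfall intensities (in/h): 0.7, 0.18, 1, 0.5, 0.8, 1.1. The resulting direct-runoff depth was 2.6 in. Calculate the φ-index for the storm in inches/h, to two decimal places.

φ ≈ 0.30 in/h

Only the 5 blocks with intensity above φ contribute runoff: 0.7, 1, 0.5, 0.8, 1.1 in/h.
Σ(I−φ)·Δt = d  ⇒  (0.7+1+0.5+0.8+1.1 − 5φ)·1 = 2.6
φ = (4.100 − 2.6/1) / 5 = 0.30 in/h.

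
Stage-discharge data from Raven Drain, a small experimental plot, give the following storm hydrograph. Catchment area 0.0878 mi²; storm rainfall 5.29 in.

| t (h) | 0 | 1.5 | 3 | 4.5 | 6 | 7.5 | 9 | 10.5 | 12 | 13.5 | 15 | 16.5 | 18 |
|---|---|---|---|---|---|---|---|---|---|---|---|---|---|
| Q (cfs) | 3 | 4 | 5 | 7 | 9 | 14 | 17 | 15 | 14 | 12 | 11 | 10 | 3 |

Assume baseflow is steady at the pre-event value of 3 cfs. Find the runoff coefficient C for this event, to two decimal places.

ΣQ_DR = 85.00 cfs; V = ΣQ_DR·Δt = 4.590 × 10^5 ft³.
Runoff depth d = V / A = 2.250 in.
C = d / P = 2.250 / 5.29 = 0.43.

C ≈ 0.43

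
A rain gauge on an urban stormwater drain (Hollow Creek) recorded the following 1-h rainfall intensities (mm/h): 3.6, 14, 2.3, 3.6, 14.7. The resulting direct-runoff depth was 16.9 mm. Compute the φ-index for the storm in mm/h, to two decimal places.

Only the 2 blocks with intensity above φ contribute runoff: 14, 14.7 mm/h.
Σ(I−φ)·Δt = d  ⇒  (14+14.7 − 2φ)·1 = 16.9
φ = (28.70 − 16.9/1) / 2 = 5.90 mm/h.

φ ≈ 5.90 mm/h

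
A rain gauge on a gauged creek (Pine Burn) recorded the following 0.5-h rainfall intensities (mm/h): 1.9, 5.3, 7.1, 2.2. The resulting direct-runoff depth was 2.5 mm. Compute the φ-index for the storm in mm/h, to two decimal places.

Only the 2 blocks with intensity above φ contribute runoff: 5.3, 7.1 mm/h.
Σ(I−φ)·Δt = d  ⇒  (5.3+7.1 − 2φ)·0.5 = 2.5
φ = (12.40 − 2.5/0.5) / 2 = 3.70 mm/h.

φ ≈ 3.70 mm/h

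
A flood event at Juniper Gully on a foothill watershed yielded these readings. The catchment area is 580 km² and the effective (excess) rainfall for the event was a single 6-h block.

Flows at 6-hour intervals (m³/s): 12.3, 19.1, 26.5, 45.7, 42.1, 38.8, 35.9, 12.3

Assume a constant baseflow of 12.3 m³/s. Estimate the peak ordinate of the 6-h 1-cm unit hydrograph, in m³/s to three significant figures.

U_p ≈ 66.8 m³/s

Direct runoff: 0.0, 6.8, 14.2, 33.4, 29.8, 26.5, 23.6, 0.0 m³/s; ΣQ_DR = 134.3 m³/s, peak = 33.4 m³/s.
Runoff depth d = ΣQ_DR·Δt / A = 134.3 × 21600 / (580 km²) = 5.002 mm.
The 1-cm UH is the DRH scaled by (10 mm)/d, so U_p = 33.4 × 10/5.002 = 66.8 m³/s.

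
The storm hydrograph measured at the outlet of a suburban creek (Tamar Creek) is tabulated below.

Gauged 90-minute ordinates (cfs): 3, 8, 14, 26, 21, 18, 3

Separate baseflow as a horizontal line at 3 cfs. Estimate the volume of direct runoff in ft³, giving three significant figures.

Direct-runoff ordinates (Q − Q_b): 0.0, 5.0, 11.0, 23.0, 18.0, 15.0, 0.0 cfs.
ΣQ_DR = 72.00 cfs.
With Δt = 1.5 h = 5400 s, V = ΣQ_DR · Δt = 72.00 × 5400 = 3.89 × 10^5 ft³.

V ≈ 3.89 × 10^5 ft³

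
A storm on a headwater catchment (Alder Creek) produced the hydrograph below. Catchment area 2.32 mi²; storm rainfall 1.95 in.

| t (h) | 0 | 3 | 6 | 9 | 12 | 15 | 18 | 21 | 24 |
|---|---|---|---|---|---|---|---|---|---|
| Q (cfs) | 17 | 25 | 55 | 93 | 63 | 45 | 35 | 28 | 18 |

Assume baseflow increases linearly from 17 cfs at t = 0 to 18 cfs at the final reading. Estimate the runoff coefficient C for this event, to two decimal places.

C ≈ 0.23

ΣQ_DR = 221.5 cfs; V = ΣQ_DR·Δt = 2.392 × 10^6 ft³.
Runoff depth d = V / A = 0.4438 in.
C = d / P = 0.4438 / 1.95 = 0.23.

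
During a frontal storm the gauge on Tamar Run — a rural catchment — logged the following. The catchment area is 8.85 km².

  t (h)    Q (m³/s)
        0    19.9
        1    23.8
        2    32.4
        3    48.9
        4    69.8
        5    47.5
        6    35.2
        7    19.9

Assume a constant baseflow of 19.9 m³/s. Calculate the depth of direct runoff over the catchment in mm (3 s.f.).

Direct runoff: 0.0, 3.9, 12.5, 29.0, 49.9, 27.6, 15.3, 0.0 m³/s; ΣQ_DR = 138.2 m³/s.
V = ΣQ_DR · Δt = 138.2 × 3600 s = 4.975 × 10^5 m³.
Over A = 8.85 km², depth = V / A = 56.2 mm.

d ≈ 56.2 mm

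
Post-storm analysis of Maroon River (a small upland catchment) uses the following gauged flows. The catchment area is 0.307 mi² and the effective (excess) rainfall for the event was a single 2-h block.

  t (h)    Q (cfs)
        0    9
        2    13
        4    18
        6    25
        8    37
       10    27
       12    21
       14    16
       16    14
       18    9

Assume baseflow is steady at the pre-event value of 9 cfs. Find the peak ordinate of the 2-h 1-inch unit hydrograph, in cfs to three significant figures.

U_p ≈ 28.0 cfs

Direct runoff: 0.0, 4.0, 9.0, 16.0, 28.0, 18.0, 12.0, 7.0, 5.0, 0.0 cfs; ΣQ_DR = 99.00 cfs, peak = 28.0 cfs.
Runoff depth d = ΣQ_DR·Δt / A = 99.00 × 7200 / (0.307 mi²) = 0.9994 in.
The 1-inch UH is the DRH scaled by (1 in)/d, so U_p = 28.0 × 1/0.9994 = 28.0 cfs.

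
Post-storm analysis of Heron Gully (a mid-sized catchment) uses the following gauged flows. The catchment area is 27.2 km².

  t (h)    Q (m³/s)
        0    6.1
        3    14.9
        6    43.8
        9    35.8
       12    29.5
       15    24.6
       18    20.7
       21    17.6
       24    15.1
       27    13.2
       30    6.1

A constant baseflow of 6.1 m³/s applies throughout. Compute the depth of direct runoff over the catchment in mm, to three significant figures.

d ≈ 63.6 mm

Direct runoff: 0.0, 8.8, 37.7, 29.7, 23.4, 18.5, 14.6, 11.5, 9.0, 7.1, 0.0 m³/s; ΣQ_DR = 160.3 m³/s.
V = ΣQ_DR · Δt = 160.3 × 10800 s = 1.731 × 10^6 m³.
Over A = 27.2 km², depth = V / A = 63.6 mm.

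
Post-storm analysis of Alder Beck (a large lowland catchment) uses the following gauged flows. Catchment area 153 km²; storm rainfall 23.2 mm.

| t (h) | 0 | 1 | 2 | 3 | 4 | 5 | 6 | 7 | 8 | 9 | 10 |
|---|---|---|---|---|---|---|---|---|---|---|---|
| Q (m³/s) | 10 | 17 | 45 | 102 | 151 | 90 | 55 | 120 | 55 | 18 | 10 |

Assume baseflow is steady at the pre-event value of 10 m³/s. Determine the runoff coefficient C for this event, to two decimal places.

ΣQ_DR = 563.0 m³/s; V = ΣQ_DR·Δt = 2.027 × 10^6 m³.
Runoff depth d = V / A = 13.25 mm.
C = d / P = 13.25 / 23.2 = 0.57.

C ≈ 0.57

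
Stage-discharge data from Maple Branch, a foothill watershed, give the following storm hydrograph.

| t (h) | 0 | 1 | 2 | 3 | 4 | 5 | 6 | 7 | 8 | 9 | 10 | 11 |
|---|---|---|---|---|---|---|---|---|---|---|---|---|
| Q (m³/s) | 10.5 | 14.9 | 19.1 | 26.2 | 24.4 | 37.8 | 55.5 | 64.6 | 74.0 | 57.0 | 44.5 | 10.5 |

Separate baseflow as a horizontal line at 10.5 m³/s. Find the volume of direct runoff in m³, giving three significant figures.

Direct-runoff ordinates (Q − Q_b): 0.0, 4.4, 8.6, 15.7, 13.9, 27.3, 45.0, 54.1, 63.5, 46.5, 34.0, 0.0 m³/s.
ΣQ_DR = 313.0 m³/s.
With Δt = 1 h = 3600 s, V = ΣQ_DR · Δt = 313.0 × 3600 = 1.13 × 10^6 m³.

V ≈ 1.13 × 10^6 m³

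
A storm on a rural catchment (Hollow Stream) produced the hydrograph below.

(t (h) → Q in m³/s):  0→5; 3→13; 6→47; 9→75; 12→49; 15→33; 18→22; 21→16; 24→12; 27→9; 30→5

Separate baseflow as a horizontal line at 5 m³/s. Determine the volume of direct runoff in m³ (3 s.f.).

Direct-runoff ordinates (Q − Q_b): 0.0, 8.0, 42.0, 70.0, 44.0, 28.0, 17.0, 11.0, 7.0, 4.0, 0.0 m³/s.
ΣQ_DR = 231.0 m³/s.
With Δt = 3 h = 10800 s, V = ΣQ_DR · Δt = 231.0 × 10800 = 2.49 × 10^6 m³.

V ≈ 2.49 × 10^6 m³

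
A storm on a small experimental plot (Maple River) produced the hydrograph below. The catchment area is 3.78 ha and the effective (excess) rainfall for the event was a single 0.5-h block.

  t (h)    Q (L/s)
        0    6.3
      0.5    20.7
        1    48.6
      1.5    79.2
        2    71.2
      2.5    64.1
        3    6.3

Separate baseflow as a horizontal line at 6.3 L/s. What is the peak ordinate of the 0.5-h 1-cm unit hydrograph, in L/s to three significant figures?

U_p ≈ 60.7 L/s

Direct runoff: 0.0, 14.4, 42.3, 72.9, 64.9, 57.8, 0.0 L/s; ΣQ_DR = 252.3 L/s, peak = 72.9 L/s.
Runoff depth d = ΣQ_DR·Δt / A = 252.3 × 1800 / (3.78 ha) = 12.01 mm.
The 1-cm UH is the DRH scaled by (10 mm)/d, so U_p = 72.9 × 10/12.01 = 60.7 L/s.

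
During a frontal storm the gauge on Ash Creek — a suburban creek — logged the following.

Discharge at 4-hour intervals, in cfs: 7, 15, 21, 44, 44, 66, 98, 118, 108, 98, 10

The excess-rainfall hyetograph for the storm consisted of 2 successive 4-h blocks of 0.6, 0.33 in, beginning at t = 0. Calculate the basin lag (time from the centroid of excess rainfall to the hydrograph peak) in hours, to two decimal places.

t_L ≈ 24.58 h

Centroid of excess rainfall: t_c = Σ P_i·t̄_i / ΣP_i = 3.4194 h (block centres at 2, 6 h).
Hydrograph peak occurs at t = 28 h, so basin lag t_L = 28 − 3.4194 = 24.58 h.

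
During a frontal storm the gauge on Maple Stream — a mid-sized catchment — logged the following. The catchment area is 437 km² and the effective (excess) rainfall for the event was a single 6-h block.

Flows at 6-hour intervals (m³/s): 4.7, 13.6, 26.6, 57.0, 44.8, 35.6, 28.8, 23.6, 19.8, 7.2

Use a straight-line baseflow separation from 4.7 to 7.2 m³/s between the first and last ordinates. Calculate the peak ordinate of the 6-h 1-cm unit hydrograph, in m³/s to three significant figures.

U_p ≈ 51.5 m³/s

Direct runoff: 0.00, 8.62, 21.34, 51.47, 38.99, 29.51, 22.43, 16.96, 12.88, 0.00 m³/s; ΣQ_DR = 202.2 m³/s, peak = 51.47 m³/s.
Runoff depth d = ΣQ_DR·Δt / A = 202.2 × 21600 / (437 km²) = 9.994 mm.
The 1-cm UH is the DRH scaled by (10 mm)/d, so U_p = 51.47 × 10/9.994 = 51.5 m³/s.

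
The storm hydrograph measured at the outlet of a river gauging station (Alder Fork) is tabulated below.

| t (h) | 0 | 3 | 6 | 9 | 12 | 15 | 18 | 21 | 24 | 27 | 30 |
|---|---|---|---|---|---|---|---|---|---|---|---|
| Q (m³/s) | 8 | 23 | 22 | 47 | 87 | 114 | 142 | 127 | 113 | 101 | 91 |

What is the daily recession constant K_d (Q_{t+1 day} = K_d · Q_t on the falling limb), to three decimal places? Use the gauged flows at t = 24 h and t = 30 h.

Between t = 24 h and t = 30 h the flow falls from 113 to 91 m³/s over 2×3 h = 6 h.
Per-interval ratio K = (91/113)^(1/2) = 0.8974; K_d = K^(24/3) = 0.421.

K_d ≈ 0.421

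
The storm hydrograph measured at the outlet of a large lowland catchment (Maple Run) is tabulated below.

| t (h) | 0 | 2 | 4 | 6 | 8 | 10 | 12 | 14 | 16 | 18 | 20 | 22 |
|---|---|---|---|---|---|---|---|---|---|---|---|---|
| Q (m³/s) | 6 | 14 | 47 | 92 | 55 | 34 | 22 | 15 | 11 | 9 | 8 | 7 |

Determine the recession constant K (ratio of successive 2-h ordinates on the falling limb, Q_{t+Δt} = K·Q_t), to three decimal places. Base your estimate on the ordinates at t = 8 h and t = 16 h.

Using the recession-limb readings at t = 8 h and t = 16 h: Q falls from 55 to 11 m³/s over 4 intervals.
K = (Q₂/Q₁)^(1/4) = (11/55)^(1/4) = 0.669.

K ≈ 0.669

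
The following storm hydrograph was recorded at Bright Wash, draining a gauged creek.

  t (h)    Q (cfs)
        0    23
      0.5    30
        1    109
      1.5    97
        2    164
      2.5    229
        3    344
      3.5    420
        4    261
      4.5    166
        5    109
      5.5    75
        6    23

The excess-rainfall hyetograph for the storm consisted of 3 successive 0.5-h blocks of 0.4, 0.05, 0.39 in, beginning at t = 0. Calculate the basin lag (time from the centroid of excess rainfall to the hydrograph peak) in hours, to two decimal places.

t_L ≈ 2.76 h

Centroid of excess rainfall: t_c = Σ P_i·t̄_i / ΣP_i = 0.7440 h (block centres at 0.25, 0.75, 1.25 h).
Hydrograph peak occurs at t = 3.5 h, so basin lag t_L = 3.5 − 0.7440 = 2.76 h.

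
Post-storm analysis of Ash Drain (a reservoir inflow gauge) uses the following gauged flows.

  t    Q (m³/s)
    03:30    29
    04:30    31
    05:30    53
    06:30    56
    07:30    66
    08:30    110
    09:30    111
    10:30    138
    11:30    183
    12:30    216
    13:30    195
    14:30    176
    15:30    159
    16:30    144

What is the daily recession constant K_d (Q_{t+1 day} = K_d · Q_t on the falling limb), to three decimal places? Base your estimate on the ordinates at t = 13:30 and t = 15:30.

Between t = 13:30 and t = 15:30 the flow falls from 195 to 159 m³/s over 2×1 h = 2 h.
Per-interval ratio K = (159/195)^(1/2) = 0.9030; K_d = K^(24/1) = 0.086.

K_d ≈ 0.086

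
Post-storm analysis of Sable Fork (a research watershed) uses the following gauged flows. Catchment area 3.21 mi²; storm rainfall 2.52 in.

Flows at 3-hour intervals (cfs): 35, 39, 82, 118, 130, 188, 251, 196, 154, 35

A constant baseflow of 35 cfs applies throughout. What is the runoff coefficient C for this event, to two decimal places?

ΣQ_DR = 878.0 cfs; V = ΣQ_DR·Δt = 9.482 × 10^6 ft³.
Runoff depth d = V / A = 1.272 in.
C = d / P = 1.272 / 2.52 = 0.50.

C ≈ 0.50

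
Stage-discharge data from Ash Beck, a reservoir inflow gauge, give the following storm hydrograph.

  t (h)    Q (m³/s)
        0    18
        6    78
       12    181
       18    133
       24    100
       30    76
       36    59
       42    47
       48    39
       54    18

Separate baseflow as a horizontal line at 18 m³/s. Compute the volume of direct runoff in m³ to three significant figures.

Direct-runoff ordinates (Q − Q_b): 0.0, 60.0, 163.0, 115.0, 82.0, 58.0, 41.0, 29.0, 21.0, 0.0 m³/s.
ΣQ_DR = 569.0 m³/s.
With Δt = 6 h = 21600 s, V = ΣQ_DR · Δt = 569.0 × 21600 = 1.23 × 10^7 m³.

V ≈ 1.23 × 10^7 m³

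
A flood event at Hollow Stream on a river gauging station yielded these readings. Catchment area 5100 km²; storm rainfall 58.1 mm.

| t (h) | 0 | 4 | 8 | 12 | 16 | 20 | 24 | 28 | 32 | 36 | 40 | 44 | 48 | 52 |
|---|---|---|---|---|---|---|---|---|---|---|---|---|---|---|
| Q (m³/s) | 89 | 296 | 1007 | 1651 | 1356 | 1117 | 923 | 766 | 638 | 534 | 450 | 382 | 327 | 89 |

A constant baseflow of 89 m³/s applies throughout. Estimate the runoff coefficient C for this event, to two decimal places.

ΣQ_DR = 8379 m³/s; V = ΣQ_DR·Δt = 1.207 × 10^8 m³.
Runoff depth d = V / A = 23.66 mm.
C = d / P = 23.66 / 58.1 = 0.41.

C ≈ 0.41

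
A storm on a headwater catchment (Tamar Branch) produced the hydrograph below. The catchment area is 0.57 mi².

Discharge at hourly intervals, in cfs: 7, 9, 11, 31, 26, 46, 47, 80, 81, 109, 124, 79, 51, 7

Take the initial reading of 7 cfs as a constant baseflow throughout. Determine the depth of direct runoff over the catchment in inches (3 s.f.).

d ≈ 1.66 in

Direct runoff: 0.0, 2.0, 4.0, 24.0, 19.0, 39.0, 40.0, 73.0, 74.0, 102.0, 117.0, 72.0, 44.0, 0.0 cfs; ΣQ_DR = 610.0 cfs.
V = ΣQ_DR · Δt = 610.0 × 3600 s = 2.196 × 10^6 ft³.
Over A = 0.57 mi², depth = V / A = 1.66 in.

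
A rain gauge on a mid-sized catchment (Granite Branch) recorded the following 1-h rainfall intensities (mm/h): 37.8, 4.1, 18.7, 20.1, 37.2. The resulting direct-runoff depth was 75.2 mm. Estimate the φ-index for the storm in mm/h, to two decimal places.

Only the 4 blocks with intensity above φ contribute runoff: 37.8, 18.7, 20.1, 37.2 mm/h.
Σ(I−φ)·Δt = d  ⇒  (37.8+18.7+20.1+37.2 − 4φ)·1 = 75.2
φ = (113.8 − 75.2/1) / 4 = 9.65 mm/h.

φ ≈ 9.65 mm/h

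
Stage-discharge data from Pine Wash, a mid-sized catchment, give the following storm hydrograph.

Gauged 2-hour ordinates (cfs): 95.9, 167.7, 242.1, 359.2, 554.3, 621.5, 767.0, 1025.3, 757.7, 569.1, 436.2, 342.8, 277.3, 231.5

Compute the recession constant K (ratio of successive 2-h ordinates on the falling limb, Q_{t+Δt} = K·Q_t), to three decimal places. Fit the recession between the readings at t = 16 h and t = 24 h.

Using the recession-limb readings at t = 16 h and t = 24 h: Q falls from 757.7 to 277.3 cfs over 4 intervals.
K = (Q₂/Q₁)^(1/4) = (277.3/757.7)^(1/4) = 0.778.

K ≈ 0.778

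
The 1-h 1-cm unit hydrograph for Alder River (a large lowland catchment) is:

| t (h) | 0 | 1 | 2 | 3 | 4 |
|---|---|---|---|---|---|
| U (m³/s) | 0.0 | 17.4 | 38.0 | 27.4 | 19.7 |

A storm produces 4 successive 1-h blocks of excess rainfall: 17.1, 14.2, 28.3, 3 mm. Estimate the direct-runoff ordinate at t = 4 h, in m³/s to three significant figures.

Q ≈ 185 m³/s

By discrete convolution, Q_j = Σ (P_i / 10 mm) · U_{j−i}.
At t = 4 h (j=4): Q = (17.1/10)·19.7 + (14.2/10)·27.4 + (28.3/10)·38.0 + (3/10)·17.4 = 185 m³/s.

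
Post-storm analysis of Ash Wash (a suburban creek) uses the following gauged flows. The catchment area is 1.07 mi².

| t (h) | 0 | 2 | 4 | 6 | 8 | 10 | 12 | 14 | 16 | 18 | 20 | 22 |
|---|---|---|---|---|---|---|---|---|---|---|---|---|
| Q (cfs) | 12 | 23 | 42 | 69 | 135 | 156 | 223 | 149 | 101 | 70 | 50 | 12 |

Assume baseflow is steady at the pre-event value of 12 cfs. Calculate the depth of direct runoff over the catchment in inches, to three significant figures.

d ≈ 2.60 in

Direct runoff: 0.0, 11.0, 30.0, 57.0, 123.0, 144.0, 211.0, 137.0, 89.0, 58.0, 38.0, 0.0 cfs; ΣQ_DR = 898.0 cfs.
V = ΣQ_DR · Δt = 898.0 × 7200 s = 6.466 × 10^6 ft³.
Over A = 1.07 mi², depth = V / A = 2.60 in.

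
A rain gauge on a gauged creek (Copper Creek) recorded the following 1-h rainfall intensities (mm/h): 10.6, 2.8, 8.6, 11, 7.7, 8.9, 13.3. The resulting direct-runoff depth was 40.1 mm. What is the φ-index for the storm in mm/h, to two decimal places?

Only the 6 blocks with intensity above φ contribute runoff: 10.6, 8.6, 11, 7.7, 8.9, 13.3 mm/h.
Σ(I−φ)·Δt = d  ⇒  (10.6+8.6+11+7.7+8.9+13.3 − 6φ)·1 = 40.1
φ = (60.10 − 40.1/1) / 6 = 3.33 mm/h.

φ ≈ 3.33 mm/h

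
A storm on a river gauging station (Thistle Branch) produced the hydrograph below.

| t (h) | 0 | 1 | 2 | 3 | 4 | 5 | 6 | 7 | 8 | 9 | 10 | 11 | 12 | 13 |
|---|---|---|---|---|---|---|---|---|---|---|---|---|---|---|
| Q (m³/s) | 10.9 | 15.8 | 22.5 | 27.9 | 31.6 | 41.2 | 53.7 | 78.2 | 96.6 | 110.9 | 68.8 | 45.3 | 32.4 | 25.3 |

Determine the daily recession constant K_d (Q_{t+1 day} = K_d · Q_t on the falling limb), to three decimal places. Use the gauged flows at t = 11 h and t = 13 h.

Between t = 11 h and t = 13 h the flow falls from 45.3 to 25.3 m³/s over 2×1 h = 2 h.
Per-interval ratio K = (25.3/45.3)^(1/2) = 0.7473; K_d = K^(24/1) = 0.001.

K_d ≈ 0.001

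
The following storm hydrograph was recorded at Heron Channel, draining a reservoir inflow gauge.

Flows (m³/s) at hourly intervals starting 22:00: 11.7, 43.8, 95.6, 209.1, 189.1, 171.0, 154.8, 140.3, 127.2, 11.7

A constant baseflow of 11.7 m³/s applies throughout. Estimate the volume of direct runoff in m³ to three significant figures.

Direct-runoff ordinates (Q − Q_b): 0.0, 32.1, 83.9, 197.4, 177.4, 159.3, 143.1, 128.6, 115.5, 0.0 m³/s.
ΣQ_DR = 1037 m³/s.
With Δt = 1 h = 3600 s, V = ΣQ_DR · Δt = 1037 × 3600 = 3.73 × 10^6 m³.

V ≈ 3.73 × 10^6 m³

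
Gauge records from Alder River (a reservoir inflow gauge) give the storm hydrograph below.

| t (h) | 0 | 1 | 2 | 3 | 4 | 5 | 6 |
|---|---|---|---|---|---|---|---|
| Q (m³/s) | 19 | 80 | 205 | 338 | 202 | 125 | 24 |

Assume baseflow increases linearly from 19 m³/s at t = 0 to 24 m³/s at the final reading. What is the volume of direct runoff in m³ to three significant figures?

Direct-runoff ordinates (Q − Q_b): 0.00, 60.17, 184.33, 316.50, 179.67, 101.83, 0.00 m³/s.
ΣQ_DR = 842.5 m³/s.
With Δt = 1 h = 3600 s, V = ΣQ_DR · Δt = 842.5 × 3600 = 3.03 × 10^6 m³.

V ≈ 3.03 × 10^6 m³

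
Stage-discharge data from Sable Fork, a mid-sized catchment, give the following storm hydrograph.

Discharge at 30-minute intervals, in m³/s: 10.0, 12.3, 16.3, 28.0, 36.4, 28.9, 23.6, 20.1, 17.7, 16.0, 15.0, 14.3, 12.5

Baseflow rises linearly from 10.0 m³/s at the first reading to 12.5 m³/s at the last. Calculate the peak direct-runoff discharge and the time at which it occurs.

Q_p = 25.57 m³/s at t = 2 h

Subtracting baseflow gives direct-runoff ordinates: 0.00, 2.09, 5.88, 17.38, 25.57, 17.86, 12.35, 8.64, 6.03, 4.12, 2.92, 2.01, 0.00 m³/s.
The maximum is 25.57 m³/s, occurring at the reading for t = 2 h.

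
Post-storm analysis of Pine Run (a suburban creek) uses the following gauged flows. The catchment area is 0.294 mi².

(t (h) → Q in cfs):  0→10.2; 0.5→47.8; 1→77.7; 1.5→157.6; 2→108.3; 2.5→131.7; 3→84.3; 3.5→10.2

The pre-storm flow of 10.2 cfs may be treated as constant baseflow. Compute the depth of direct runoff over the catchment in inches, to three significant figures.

d ≈ 1.44 in

Direct runoff: 0.0, 37.6, 67.5, 147.4, 98.1, 121.5, 74.1, 0.0 cfs; ΣQ_DR = 546.2 cfs.
V = ΣQ_DR · Δt = 546.2 × 1800 s = 9.832 × 10^5 ft³.
Over A = 0.294 mi², depth = V / A = 1.44 in.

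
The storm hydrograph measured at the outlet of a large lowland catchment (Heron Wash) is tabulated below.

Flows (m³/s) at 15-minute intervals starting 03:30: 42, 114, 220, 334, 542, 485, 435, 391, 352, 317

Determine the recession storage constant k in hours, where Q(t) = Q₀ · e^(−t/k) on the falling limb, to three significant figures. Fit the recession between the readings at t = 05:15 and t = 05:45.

k ≈ 2.38 h

On the falling limb, Q drops from 391 to 317 m³/s between t = 05:15 and t = 05:45 (Δt = 0.5 h).
k = −Δt / ln(Q₂/Q₁) = −0.5 / ln(317/391) = 2.38 h.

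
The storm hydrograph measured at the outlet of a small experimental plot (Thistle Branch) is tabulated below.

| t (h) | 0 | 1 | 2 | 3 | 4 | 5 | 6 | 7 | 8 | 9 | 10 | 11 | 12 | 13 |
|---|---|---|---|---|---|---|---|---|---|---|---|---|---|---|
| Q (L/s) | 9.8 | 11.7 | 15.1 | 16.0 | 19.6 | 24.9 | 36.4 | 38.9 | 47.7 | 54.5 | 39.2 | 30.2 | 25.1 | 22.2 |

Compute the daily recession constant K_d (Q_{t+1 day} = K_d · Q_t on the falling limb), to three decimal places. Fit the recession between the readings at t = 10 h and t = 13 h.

Between t = 10 h and t = 13 h the flow falls from 39.2 to 22.2 L/s over 3×1 h = 3 h.
Per-interval ratio K = (22.2/39.2)^(1/3) = 0.8273; K_d = K^(24/1) = 0.011.

K_d ≈ 0.011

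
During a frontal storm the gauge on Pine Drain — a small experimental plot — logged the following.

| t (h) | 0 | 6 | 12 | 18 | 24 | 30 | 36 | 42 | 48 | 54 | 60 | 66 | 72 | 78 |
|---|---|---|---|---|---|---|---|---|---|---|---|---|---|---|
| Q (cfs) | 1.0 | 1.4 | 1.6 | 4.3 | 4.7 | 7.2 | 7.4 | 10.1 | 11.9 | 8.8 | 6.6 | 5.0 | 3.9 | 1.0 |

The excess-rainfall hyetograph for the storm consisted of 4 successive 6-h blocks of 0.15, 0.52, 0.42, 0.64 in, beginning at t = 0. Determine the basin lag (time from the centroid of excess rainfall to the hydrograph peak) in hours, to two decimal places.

t_L ≈ 33.62 h

Centroid of excess rainfall: t_c = Σ P_i·t̄_i / ΣP_i = 14.3757 h (block centres at 3, 9, 15, 21 h).
Hydrograph peak occurs at t = 48 h, so basin lag t_L = 48 − 14.3757 = 33.62 h.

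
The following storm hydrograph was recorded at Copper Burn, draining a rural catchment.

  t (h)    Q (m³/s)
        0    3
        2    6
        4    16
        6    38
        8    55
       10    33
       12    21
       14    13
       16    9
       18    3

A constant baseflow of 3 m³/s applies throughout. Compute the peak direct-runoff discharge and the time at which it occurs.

Q_p = 52.0 m³/s at t = 8 h

Subtracting baseflow gives direct-runoff ordinates: 0.0, 3.0, 13.0, 35.0, 52.0, 30.0, 18.0, 10.0, 6.0, 0.0 m³/s.
The maximum is 52.0 m³/s, occurring at the reading for t = 8 h.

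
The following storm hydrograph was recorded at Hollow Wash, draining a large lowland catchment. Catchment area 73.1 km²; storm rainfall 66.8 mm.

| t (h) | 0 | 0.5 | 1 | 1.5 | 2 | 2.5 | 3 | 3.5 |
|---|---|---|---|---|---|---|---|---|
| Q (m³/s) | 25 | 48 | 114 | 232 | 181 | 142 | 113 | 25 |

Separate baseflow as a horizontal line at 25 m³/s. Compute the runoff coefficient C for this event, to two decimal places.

ΣQ_DR = 680.0 m³/s; V = ΣQ_DR·Δt = 1.224 × 10^6 m³.
Runoff depth d = V / A = 16.74 mm.
C = d / P = 16.74 / 66.8 = 0.25.

C ≈ 0.25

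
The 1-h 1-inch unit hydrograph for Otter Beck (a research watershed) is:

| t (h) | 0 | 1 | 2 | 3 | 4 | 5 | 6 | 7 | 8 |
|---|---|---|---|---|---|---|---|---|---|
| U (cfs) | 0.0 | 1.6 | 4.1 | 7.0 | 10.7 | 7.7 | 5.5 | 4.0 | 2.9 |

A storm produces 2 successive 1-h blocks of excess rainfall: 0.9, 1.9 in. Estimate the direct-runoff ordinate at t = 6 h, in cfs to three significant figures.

By discrete convolution, Q_j = Σ (P_i / 1 in) · U_{j−i}.
At t = 6 h (j=6): Q = (0.9/1)·5.5 + (1.9/1)·7.7 = 19.6 cfs.

Q ≈ 19.6 cfs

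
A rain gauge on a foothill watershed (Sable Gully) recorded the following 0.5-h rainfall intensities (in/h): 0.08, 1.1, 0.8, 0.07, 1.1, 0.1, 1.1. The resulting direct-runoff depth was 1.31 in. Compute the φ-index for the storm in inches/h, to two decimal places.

φ ≈ 0.37 in/h

Only the 4 blocks with intensity above φ contribute runoff: 1.1, 0.8, 1.1, 1.1 in/h.
Σ(I−φ)·Δt = d  ⇒  (1.1+0.8+1.1+1.1 − 4φ)·0.5 = 1.31
φ = (4.100 − 1.31/0.5) / 4 = 0.37 in/h.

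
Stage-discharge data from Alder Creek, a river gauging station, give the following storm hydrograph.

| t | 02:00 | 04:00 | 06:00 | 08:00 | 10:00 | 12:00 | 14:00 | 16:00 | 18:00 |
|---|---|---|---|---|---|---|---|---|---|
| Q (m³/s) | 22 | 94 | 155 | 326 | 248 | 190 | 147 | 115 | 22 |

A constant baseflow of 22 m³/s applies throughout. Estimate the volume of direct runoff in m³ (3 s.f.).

V ≈ 8.07 × 10^6 m³

Direct-runoff ordinates (Q − Q_b): 0.0, 72.0, 133.0, 304.0, 226.0, 168.0, 125.0, 93.0, 0.0 m³/s.
ΣQ_DR = 1121 m³/s.
With Δt = 2 h = 7200 s, V = ΣQ_DR · Δt = 1121 × 7200 = 8.07 × 10^6 m³.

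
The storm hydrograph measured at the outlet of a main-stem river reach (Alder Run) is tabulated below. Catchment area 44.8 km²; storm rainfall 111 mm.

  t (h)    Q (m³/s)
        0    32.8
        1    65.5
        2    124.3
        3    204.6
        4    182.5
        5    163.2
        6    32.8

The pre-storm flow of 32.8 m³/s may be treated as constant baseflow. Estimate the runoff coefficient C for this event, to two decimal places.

C ≈ 0.42

ΣQ_DR = 576.1 m³/s; V = ΣQ_DR·Δt = 2.074 × 10^6 m³.
Runoff depth d = V / A = 46.29 mm.
C = d / P = 46.29 / 111 = 0.42.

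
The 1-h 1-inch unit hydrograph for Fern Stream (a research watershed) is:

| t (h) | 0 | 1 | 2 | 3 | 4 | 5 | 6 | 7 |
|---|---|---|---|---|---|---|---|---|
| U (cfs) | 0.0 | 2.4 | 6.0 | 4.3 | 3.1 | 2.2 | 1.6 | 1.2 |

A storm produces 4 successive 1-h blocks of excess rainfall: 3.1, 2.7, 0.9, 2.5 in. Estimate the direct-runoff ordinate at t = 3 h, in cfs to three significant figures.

Q ≈ 31.7 cfs

By discrete convolution, Q_j = Σ (P_i / 1 in) · U_{j−i}.
At t = 3 h (j=3): Q = (3.1/1)·4.3 + (2.7/1)·6.0 + (0.9/1)·2.4 + (2.5/1)·0.0 = 31.7 cfs.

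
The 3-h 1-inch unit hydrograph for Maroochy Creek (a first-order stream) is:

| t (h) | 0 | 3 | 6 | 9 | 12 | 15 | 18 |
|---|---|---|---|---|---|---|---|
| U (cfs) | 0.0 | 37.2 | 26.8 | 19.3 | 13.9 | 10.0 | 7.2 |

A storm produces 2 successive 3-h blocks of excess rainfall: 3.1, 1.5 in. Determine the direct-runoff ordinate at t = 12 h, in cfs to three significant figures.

Q ≈ 72.0 cfs

By discrete convolution, Q_j = Σ (P_i / 1 in) · U_{j−i}.
At t = 12 h (j=4): Q = (3.1/1)·13.9 + (1.5/1)·19.3 = 72.0 cfs.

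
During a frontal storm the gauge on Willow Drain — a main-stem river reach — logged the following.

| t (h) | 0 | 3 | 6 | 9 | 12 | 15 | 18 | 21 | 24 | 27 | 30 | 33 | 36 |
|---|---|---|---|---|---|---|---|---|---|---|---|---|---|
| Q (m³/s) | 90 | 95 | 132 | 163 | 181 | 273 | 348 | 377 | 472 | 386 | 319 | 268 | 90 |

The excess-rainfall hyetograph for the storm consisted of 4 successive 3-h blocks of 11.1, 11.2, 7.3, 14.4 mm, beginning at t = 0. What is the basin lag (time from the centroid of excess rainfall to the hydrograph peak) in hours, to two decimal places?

Centroid of excess rainfall: t_c = Σ P_i·t̄_i / ΣP_i = 6.2045 h (block centres at 1.5, 4.5, 7.5, 10.5 h).
Hydrograph peak occurs at t = 24 h, so basin lag t_L = 24 − 6.2045 = 17.80 h.

t_L ≈ 17.80 h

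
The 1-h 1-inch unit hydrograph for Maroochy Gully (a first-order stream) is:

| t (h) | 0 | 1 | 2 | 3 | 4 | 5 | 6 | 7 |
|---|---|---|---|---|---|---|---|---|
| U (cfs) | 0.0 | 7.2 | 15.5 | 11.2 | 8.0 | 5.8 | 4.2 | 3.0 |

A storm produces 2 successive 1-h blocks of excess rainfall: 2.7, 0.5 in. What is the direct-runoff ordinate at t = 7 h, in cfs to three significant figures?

By discrete convolution, Q_j = Σ (P_i / 1 in) · U_{j−i}.
At t = 7 h (j=7): Q = (2.7/1)·3.0 + (0.5/1)·4.2 = 10.2 cfs.

Q ≈ 10.2 cfs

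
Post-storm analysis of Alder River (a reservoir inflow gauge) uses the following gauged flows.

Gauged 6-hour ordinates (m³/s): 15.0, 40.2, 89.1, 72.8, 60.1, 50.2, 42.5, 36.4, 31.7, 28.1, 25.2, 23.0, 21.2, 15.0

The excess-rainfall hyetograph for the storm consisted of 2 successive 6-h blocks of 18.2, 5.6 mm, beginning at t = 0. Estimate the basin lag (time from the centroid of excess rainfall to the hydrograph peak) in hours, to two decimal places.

t_L ≈ 7.59 h

Centroid of excess rainfall: t_c = Σ P_i·t̄_i / ΣP_i = 4.4118 h (block centres at 3, 9 h).
Hydrograph peak occurs at t = 12 h, so basin lag t_L = 12 − 4.4118 = 7.59 h.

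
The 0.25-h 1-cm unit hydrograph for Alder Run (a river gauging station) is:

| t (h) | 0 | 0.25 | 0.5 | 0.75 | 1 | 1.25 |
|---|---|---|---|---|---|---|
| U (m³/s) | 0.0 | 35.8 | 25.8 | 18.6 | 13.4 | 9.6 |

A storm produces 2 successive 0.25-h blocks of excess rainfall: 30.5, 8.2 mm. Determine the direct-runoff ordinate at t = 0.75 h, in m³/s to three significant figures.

Q ≈ 77.9 m³/s

By discrete convolution, Q_j = Σ (P_i / 10 mm) · U_{j−i}.
At t = 0.75 h (j=3): Q = (30.5/10)·18.6 + (8.2/10)·25.8 = 77.9 m³/s.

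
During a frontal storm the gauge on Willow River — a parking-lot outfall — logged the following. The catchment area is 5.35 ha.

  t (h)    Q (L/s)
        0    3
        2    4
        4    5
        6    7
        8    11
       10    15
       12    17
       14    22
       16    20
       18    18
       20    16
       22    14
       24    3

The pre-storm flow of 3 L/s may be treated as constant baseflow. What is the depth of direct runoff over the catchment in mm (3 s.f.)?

d ≈ 15.6 mm

Direct runoff: 0.0, 1.0, 2.0, 4.0, 8.0, 12.0, 14.0, 19.0, 17.0, 15.0, 13.0, 11.0, 0.0 L/s; ΣQ_DR = 116.0 L/s.
V = ΣQ_DR · Δt = 116.0 × 7200 s = 8.352 × 10^5 L.
Over A = 5.35 ha, depth = V / A = 15.6 mm.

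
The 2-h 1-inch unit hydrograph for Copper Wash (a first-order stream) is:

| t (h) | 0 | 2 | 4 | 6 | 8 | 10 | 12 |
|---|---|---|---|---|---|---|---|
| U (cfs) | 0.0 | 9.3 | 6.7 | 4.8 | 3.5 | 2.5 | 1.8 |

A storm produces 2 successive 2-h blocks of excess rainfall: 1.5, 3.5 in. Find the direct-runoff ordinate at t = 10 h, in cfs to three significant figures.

By discrete convolution, Q_j = Σ (P_i / 1 in) · U_{j−i}.
At t = 10 h (j=5): Q = (1.5/1)·2.5 + (3.5/1)·3.5 = 16.0 cfs.

Q ≈ 16.0 cfs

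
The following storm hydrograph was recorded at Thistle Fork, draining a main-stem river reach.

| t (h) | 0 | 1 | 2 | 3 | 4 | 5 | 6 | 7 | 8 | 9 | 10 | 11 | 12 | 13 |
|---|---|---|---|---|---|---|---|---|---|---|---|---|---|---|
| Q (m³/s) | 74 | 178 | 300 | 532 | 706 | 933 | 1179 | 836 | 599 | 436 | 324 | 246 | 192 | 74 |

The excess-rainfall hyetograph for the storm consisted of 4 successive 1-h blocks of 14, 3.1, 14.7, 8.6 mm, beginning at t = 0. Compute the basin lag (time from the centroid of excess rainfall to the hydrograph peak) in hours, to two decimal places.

Centroid of excess rainfall: t_c = Σ P_i·t̄_i / ΣP_i = 1.9431 h (block centres at 0.5, 1.5, 2.5, 3.5 h).
Hydrograph peak occurs at t = 6 h, so basin lag t_L = 6 − 1.9431 = 4.06 h.

t_L ≈ 4.06 h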